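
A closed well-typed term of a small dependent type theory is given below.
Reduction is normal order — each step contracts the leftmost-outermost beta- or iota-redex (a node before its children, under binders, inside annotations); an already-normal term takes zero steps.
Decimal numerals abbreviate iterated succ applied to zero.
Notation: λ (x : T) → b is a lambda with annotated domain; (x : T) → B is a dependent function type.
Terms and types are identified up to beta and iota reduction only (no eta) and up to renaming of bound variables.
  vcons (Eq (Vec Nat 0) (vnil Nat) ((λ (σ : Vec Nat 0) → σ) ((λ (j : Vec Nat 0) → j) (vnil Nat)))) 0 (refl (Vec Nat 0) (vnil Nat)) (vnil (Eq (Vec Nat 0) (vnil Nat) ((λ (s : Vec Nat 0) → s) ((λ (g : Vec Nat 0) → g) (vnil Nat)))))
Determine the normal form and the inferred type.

normal form:
  vcons (Eq (Vec Nat 0) (vnil Nat) (vnil Nat)) 0 (refl (Vec Nat 0) (vnil Nat)) (vnil (Eq (Vec Nat 0) (vnil Nat) (vnil Nat)))
type:
  Vec (Eq (Vec Nat 0) (vnil Nat) (vnil Nat)) 1
observation: contracting a beta-redex first, the term normalizes in 4 steps.


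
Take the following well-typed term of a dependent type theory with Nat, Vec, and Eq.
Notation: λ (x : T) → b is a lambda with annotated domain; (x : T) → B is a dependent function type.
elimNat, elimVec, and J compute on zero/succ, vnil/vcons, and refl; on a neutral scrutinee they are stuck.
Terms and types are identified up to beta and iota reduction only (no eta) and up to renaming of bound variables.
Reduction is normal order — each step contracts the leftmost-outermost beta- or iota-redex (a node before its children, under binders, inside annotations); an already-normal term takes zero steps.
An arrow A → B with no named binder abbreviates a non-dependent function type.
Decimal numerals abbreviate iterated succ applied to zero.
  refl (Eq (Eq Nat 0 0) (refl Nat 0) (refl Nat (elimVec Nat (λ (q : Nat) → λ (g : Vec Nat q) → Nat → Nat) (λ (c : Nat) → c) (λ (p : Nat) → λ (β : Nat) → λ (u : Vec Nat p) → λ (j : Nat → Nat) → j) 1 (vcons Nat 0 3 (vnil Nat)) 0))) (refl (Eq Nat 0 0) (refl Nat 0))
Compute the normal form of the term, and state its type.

normal form:
  refl (Eq (Eq Nat 0 0) (refl Nat 0) (refl Nat 0)) (refl (Eq Nat 0 0) (refl Nat 0))
inferred type:
  Eq (Eq (Eq Nat 0 0) (refl Nat 0) (refl Nat 0)) (refl (Eq Nat 0 0) (refl Nat 0)) (refl (Eq Nat 0 0) (refl Nat 0))
observation: the leftmost-outermost redex is an elimVec iota-redex, and normalization takes 7 steps.


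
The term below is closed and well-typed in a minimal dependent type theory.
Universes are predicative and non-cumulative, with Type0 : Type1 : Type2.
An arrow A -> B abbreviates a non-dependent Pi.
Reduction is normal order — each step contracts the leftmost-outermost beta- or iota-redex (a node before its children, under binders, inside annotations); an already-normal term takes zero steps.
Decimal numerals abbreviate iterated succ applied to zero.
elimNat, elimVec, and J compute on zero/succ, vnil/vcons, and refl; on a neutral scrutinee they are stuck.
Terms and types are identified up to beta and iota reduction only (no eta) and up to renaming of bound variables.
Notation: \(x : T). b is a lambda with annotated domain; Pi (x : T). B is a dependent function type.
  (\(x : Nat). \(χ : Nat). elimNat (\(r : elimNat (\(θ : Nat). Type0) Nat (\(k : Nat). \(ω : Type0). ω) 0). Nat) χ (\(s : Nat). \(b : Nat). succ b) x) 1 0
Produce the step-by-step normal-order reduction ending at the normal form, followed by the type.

normal-order reduction:
  (\(x : Nat). \(χ : Nat). elimNat (\(r : elimNat (\(θ : Nat). Type0) Nat (\(k : Nat). \(ω : Type0). ω) 0). Nat) χ (\(s : Nat). \(b : Nat). succ b) x) 1 0
  ~> (\(x : Nat). elimNat (\(χ : elimNat (\(r : Nat). Type0) Nat (\(θ : Nat). \(k : Type0). k) 0). Nat) x (\(ω : Nat). \(s : Nat). succ s) 1) 0
  ~> elimNat (\(x : elimNat (\(χ : Nat). Type0) Nat (\(r : Nat). \(θ : Type0). θ) 0). Nat) 0 (\(k : Nat). \(ω : Nat). succ ω) 1
  ~> (\(x : Nat). \(χ : Nat). succ χ) 0 (elimNat (\(r : elimNat (\(θ : Nat). Type0) Nat (\(k : Nat). \(ω : Type0). ω) 0). Nat) 0 (\(s : Nat). \(b : Nat). succ b) 0)
  ~> (\(x : Nat). succ x) (elimNat (\(χ : elimNat (\(r : Nat). Type0) Nat (\(θ : Nat). \(k : Type0). k) 0). Nat) 0 (\(ω : Nat). \(s : Nat). succ s) 0)
  ~> succ (elimNat (\(x : elimNat (\(χ : Nat). Type0) Nat (\(r : Nat). \(θ : Type0). θ) 0). Nat) 0 (\(k : Nat). \(ω : Nat). succ ω) 0)
  ~> 1
the term's type:
  Nat


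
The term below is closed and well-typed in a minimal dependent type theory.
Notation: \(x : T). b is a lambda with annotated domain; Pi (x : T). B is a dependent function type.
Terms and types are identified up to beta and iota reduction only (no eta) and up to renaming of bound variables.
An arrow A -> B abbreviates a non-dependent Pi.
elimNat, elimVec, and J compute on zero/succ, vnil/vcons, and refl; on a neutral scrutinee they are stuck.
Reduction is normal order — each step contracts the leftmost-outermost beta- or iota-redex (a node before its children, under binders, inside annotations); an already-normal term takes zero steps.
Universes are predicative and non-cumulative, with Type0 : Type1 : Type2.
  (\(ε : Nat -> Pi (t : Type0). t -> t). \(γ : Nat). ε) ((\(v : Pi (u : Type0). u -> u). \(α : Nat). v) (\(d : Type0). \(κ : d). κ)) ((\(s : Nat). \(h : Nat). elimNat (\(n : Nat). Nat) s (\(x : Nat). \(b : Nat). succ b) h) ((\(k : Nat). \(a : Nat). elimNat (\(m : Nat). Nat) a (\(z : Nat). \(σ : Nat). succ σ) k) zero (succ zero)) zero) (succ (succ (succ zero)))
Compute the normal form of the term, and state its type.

normal form:
  \(ε : Type0). \(t : ε). t
inferred type:
  Pi (ε : Type0). ε -> ε


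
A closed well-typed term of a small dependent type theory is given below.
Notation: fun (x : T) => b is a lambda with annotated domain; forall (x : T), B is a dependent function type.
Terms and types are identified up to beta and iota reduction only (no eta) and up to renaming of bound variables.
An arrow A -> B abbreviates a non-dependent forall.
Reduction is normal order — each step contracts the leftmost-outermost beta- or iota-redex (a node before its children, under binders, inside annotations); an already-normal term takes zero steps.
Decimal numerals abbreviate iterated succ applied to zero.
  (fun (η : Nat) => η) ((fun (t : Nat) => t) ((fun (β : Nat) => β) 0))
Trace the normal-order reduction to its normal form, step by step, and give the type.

normal-order reduction sequence:
  (fun (η : Nat) => η) ((fun (t : Nat) => t) ((fun (β : Nat) => β) 0))
  ~> (fun (η : Nat) => η) ((fun (t : Nat) => t) 0)
  ~> (fun (η : Nat) => η) 0
  ~> 0
inferred type:
  Nat


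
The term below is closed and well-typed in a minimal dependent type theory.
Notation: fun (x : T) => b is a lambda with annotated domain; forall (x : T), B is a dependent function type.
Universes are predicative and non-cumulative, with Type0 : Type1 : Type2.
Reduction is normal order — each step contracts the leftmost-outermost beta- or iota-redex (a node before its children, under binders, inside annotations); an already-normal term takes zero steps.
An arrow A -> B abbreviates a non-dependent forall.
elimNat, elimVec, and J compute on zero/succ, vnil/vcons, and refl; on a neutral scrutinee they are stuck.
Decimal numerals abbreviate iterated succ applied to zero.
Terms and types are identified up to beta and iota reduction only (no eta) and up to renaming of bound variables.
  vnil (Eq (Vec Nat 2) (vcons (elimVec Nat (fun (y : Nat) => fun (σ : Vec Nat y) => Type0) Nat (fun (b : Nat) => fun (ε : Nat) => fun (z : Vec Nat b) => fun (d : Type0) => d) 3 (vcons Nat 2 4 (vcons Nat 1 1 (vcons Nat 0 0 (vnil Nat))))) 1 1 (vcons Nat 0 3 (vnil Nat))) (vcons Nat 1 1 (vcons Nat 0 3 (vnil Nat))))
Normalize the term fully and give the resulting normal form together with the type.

resulting normal form:
  vnil (Eq (Vec Nat 2) (vcons Nat 1 1 (vcons Nat 0 3 (vnil Nat))) (vcons Nat 1 1 (vcons Nat 0 3 (vnil Nat))))
inferred type:
  Vec (Eq (Vec Nat 2) (vcons Nat 1 1 (vcons Nat 0 3 (vnil Nat))) (vcons Nat 1 1 (vcons Nat 0 3 (vnil Nat)))) 0


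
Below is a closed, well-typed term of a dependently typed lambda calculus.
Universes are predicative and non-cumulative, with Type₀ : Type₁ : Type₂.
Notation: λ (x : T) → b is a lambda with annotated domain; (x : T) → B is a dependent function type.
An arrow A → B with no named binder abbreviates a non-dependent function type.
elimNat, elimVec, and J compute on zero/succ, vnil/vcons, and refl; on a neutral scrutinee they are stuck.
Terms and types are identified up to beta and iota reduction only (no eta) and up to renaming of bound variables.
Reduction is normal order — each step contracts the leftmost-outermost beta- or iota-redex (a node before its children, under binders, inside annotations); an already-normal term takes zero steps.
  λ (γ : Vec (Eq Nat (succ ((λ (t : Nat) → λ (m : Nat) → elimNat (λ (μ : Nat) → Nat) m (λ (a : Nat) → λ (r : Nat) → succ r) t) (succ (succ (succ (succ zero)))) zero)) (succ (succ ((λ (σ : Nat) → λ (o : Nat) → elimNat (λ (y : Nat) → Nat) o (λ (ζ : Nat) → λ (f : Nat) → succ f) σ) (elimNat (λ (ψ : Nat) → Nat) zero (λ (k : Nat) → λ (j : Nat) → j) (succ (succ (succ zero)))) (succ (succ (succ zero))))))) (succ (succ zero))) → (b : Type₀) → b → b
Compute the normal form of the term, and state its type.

reduced normal form:
  λ (γ : Vec (Eq Nat (succ (succ (succ (succ (succ zero))))) (succ (succ (succ (succ (succ zero)))))) (succ (succ zero))) → (t : Type₀) → t → t
inferred type:
  Vec (Eq Nat (succ (succ (succ (succ (succ zero))))) (succ (succ (succ (succ (succ zero)))))) (succ (succ zero)) → Type₁
observation: the term reaches its normal form after 28 normal-order steps.


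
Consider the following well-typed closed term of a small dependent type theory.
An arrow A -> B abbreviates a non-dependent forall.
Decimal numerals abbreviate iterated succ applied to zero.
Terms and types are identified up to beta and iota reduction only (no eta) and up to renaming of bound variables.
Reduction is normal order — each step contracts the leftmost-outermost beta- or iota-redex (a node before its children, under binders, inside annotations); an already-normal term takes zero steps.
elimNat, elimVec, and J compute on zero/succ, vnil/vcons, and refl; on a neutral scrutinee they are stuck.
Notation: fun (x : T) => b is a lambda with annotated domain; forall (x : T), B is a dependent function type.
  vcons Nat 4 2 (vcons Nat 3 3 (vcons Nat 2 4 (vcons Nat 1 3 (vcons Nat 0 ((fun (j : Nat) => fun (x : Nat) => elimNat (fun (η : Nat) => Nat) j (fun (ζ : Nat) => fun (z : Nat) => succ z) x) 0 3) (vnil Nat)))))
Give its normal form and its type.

reduced normal form:
  vcons Nat 4 2 (vcons Nat 3 3 (vcons Nat 2 4 (vcons Nat 1 3 (vcons Nat 0 3 (vnil Nat)))))
the term's type:
  Vec Nat 5


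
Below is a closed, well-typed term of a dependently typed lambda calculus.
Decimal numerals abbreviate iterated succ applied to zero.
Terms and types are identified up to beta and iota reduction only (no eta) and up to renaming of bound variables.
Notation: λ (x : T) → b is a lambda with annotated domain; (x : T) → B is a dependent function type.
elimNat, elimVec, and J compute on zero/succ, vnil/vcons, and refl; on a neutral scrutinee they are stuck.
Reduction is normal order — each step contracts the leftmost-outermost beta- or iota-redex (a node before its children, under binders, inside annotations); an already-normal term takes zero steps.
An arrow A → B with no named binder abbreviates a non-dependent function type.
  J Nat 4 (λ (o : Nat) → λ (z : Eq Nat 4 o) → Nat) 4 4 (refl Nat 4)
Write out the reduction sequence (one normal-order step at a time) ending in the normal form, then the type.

reduction (normal order):
  J Nat 4 (λ (o : Nat) → λ (z : Eq Nat 4 o) → Nat) 4 4 (refl Nat 4)
  ~> 4
inferred type:
  Nat


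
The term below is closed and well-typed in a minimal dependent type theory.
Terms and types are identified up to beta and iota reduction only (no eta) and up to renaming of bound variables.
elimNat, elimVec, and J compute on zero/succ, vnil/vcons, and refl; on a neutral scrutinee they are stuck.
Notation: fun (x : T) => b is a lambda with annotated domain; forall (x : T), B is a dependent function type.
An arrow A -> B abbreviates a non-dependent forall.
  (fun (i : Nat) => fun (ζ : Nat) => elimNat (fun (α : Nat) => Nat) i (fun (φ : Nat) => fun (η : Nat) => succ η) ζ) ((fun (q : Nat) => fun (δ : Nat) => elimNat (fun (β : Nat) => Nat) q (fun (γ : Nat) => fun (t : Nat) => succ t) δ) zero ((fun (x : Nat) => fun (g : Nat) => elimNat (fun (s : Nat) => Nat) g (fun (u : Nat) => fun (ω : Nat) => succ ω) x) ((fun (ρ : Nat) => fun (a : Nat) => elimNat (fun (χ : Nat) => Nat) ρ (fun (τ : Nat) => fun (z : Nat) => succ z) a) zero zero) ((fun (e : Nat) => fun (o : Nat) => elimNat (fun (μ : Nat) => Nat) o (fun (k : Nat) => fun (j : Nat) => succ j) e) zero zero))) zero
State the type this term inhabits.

the term's type:
  Nat


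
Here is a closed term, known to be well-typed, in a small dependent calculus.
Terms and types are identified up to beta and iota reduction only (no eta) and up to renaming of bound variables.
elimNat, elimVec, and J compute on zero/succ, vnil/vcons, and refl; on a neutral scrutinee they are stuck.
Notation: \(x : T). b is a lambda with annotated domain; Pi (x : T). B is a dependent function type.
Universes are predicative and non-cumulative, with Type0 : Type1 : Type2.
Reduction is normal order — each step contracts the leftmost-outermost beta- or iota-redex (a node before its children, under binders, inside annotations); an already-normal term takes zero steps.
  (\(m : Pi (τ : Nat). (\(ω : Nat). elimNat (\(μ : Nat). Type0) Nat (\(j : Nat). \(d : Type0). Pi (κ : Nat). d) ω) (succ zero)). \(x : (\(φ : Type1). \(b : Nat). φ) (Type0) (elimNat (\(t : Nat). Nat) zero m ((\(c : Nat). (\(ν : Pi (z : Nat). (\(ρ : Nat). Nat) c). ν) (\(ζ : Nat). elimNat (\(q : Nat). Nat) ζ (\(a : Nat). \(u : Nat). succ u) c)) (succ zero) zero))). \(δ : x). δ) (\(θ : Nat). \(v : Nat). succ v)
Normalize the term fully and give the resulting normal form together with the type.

reduced normal form:
  \(m : Type0). \(τ : m). τ
inferred type:
  Pi (m : Type0). Pi (τ : m). m


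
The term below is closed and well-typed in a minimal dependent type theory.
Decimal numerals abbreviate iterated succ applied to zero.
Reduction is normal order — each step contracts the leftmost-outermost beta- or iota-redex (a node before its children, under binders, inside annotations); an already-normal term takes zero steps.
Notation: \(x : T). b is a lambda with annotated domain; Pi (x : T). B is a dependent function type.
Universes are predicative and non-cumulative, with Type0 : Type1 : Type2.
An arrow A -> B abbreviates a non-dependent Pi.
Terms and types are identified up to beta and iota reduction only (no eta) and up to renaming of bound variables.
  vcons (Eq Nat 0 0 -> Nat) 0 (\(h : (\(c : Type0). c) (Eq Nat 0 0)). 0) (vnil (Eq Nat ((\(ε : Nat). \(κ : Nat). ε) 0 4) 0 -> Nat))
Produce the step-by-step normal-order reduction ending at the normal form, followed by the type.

reduction (normal order):
  vcons (Eq Nat 0 0 -> Nat) 0 (\(h : (\(c : Type0). c) (Eq Nat 0 0)). 0) (vnil (Eq Nat ((\(ε : Nat). \(κ : Nat). ε) 0 4) 0 -> Nat))
  ~> vcons (Eq Nat 0 0 -> Nat) 0 (\(h : Eq Nat 0 0). 0) (vnil (Eq Nat ((\(c : Nat). \(ε : Nat). c) 0 4) 0 -> Nat))
  ~> vcons (Eq Nat 0 0 -> Nat) 0 (\(h : Eq Nat 0 0). 0) (vnil (Eq Nat ((\(c : Nat). 0) 4) 0 -> Nat))
  ~> vcons (Eq Nat 0 0 -> Nat) 0 (\(h : Eq Nat 0 0). 0) (vnil (Eq Nat 0 0 -> Nat))
inferred type:
  Vec (Eq Nat 0 0 -> Nat) 1


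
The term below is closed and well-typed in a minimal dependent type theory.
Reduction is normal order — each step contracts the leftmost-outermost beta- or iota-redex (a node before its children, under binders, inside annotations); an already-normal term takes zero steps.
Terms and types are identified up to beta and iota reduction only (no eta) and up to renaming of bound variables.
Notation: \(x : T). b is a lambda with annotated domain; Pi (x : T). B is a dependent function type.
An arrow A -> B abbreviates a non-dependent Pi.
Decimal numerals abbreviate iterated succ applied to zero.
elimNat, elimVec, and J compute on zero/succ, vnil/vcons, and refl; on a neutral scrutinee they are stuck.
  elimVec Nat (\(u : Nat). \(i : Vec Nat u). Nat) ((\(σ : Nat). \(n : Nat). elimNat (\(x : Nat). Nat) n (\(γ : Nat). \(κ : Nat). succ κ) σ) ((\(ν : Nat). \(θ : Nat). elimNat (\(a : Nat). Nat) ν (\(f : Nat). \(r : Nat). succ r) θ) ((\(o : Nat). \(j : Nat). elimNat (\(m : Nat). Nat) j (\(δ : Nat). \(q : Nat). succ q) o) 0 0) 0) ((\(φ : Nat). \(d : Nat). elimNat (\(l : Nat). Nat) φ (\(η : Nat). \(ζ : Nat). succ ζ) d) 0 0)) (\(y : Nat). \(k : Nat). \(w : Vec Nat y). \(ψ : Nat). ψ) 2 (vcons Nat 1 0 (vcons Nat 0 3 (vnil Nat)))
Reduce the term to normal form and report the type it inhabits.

resulting normal form:
  0
type:
  Nat
observation: normalization takes exactly 23 steps under the normal-order strategy.


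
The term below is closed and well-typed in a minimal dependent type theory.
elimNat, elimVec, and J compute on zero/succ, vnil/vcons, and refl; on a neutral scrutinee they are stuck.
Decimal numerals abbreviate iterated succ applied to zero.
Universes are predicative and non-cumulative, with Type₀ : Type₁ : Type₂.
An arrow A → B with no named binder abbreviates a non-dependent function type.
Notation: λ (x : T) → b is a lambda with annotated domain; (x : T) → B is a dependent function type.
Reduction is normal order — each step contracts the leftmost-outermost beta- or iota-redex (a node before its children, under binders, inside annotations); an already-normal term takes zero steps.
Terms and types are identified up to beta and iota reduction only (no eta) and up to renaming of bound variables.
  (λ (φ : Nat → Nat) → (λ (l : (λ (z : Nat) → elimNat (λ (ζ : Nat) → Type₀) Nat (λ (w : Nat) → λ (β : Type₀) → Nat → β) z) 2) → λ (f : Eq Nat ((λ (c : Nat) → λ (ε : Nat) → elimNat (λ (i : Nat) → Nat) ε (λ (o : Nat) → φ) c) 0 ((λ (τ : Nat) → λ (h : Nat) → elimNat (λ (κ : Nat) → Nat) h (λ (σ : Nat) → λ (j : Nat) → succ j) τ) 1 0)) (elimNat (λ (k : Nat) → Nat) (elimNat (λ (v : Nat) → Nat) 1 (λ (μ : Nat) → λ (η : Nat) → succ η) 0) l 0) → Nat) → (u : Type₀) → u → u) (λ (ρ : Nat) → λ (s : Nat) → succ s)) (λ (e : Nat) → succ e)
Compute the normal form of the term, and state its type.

resulting normal form:
  λ (φ : Eq Nat 1 1 → Nat) → (l : Type₀) → l → l
inferred type:
  (Eq Nat 1 1 → Nat) → Type₁
observation: 13 normal-order steps normalize the term, beginning with a beta-redex.


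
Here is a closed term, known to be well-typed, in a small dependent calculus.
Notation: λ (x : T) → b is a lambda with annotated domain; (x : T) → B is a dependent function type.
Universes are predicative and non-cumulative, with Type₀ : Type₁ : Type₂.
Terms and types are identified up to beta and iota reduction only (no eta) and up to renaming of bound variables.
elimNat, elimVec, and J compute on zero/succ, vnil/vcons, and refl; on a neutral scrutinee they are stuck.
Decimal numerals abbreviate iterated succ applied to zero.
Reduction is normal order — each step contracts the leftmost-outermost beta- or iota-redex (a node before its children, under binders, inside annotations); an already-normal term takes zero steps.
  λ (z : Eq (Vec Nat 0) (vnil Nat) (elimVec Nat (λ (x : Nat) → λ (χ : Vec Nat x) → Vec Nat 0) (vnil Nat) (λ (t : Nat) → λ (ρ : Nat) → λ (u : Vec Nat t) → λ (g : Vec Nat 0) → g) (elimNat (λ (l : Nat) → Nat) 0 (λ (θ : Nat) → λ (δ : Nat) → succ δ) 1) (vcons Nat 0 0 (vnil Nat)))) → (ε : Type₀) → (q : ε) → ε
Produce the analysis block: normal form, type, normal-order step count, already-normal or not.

normal form:
  λ (z : Eq (Vec Nat 0) (vnil Nat) (vnil Nat)) → (x : Type₀) → (χ : x) → x
type:
  (z : Eq (Vec Nat 0) (vnil Nat) (vnil Nat)) → Type₁
reduction steps (normal order): 6
started in normal form: no
first redex: an elimVec iota-redex


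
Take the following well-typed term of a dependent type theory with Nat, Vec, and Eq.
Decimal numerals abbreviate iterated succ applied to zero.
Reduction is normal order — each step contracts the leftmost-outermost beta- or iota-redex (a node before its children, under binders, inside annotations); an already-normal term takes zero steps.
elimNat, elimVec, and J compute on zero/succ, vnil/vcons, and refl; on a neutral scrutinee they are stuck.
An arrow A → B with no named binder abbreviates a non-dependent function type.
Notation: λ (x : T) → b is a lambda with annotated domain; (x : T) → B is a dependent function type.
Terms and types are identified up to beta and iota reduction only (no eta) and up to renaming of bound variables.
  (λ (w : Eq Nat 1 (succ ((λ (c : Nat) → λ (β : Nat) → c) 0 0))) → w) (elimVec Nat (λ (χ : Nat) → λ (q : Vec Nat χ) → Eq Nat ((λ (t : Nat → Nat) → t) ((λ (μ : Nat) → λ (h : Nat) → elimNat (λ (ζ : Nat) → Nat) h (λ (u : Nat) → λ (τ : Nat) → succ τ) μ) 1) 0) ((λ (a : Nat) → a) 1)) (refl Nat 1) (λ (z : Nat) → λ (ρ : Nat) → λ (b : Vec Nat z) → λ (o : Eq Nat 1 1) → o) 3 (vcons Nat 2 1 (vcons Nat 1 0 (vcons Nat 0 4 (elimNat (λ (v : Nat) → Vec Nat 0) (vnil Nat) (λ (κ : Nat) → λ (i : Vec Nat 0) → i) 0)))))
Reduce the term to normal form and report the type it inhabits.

normal form:
  refl Nat 1
the term's type:
  Eq Nat 1 1


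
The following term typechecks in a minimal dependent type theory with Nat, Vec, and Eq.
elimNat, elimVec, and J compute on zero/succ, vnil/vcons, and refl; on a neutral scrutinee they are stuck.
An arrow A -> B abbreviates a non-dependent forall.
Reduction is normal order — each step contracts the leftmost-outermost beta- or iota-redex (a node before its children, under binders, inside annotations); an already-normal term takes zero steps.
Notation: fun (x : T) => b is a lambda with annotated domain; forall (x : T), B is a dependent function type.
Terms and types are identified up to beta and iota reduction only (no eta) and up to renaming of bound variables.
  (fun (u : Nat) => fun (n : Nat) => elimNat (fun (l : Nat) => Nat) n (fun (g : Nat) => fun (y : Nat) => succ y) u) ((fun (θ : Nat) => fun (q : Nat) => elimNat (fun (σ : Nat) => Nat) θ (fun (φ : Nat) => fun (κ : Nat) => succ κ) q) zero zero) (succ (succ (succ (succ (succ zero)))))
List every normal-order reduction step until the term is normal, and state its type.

normal-order reduction sequence:
  (fun (u : Nat) => fun (n : Nat) => elimNat (fun (l : Nat) => Nat) n (fun (g : Nat) => fun (y : Nat) => succ y) u) ((fun (θ : Nat) => fun (q : Nat) => elimNat (fun (σ : Nat) => Nat) θ (fun (φ : Nat) => fun (κ : Nat) => succ κ) q) zero zero) (succ (succ (succ (succ (succ zero)))))
  ~> (fun (u : Nat) => elimNat (fun (n : Nat) => Nat) u (fun (l : Nat) => fun (g : Nat) => succ g) ((fun (y : Nat) => fun (θ : Nat) => elimNat (fun (q : Nat) => Nat) y (fun (σ : Nat) => fun (φ : Nat) => succ φ) θ) zero zero)) (succ (succ (succ (succ (succ zero)))))
  ~> elimNat (fun (u : Nat) => Nat) (succ (succ (succ (succ (succ zero))))) (fun (n : Nat) => fun (l : Nat) => succ l) ((fun (g : Nat) => fun (y : Nat) => elimNat (fun (θ : Nat) => Nat) g (fun (q : Nat) => fun (σ : Nat) => succ σ) y) zero zero)
  ~> elimNat (fun (u : Nat) => Nat) (succ (succ (succ (succ (succ zero))))) (fun (n : Nat) => fun (l : Nat) => succ l) ((fun (g : Nat) => elimNat (fun (y : Nat) => Nat) zero (fun (θ : Nat) => fun (q : Nat) => succ q) g) zero)
  ~> elimNat (fun (u : Nat) => Nat) (succ (succ (succ (succ (succ zero))))) (fun (n : Nat) => fun (l : Nat) => succ l) (elimNat (fun (g : Nat) => Nat) zero (fun (y : Nat) => fun (θ : Nat) => succ θ) zero)
  ~> elimNat (fun (u : Nat) => Nat) (succ (succ (succ (succ (succ zero))))) (fun (n : Nat) => fun (l : Nat) => succ l) zero
  ~> succ (succ (succ (succ (succ zero))))
inferred type:
  Nat


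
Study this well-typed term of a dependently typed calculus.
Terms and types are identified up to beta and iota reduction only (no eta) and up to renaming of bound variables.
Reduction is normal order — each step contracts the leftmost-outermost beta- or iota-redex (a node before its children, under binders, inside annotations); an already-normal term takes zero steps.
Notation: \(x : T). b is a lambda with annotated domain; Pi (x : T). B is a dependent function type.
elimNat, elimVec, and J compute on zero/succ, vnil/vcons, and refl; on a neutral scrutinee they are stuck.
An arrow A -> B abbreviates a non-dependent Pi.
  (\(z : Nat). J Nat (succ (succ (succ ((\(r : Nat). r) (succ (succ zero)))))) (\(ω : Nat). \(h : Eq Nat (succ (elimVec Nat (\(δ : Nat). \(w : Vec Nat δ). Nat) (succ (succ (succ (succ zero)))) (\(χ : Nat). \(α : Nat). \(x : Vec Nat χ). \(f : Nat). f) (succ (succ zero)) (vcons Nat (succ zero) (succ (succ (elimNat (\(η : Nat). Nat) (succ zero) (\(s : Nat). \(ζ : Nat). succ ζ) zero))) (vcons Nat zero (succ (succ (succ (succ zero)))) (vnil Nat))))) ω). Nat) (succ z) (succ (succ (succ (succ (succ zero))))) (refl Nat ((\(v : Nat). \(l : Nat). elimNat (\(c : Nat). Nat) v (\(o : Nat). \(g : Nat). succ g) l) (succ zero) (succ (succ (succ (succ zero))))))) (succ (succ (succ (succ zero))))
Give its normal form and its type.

reduced normal form:
  succ (succ (succ (succ (succ zero))))
type:
  Nat


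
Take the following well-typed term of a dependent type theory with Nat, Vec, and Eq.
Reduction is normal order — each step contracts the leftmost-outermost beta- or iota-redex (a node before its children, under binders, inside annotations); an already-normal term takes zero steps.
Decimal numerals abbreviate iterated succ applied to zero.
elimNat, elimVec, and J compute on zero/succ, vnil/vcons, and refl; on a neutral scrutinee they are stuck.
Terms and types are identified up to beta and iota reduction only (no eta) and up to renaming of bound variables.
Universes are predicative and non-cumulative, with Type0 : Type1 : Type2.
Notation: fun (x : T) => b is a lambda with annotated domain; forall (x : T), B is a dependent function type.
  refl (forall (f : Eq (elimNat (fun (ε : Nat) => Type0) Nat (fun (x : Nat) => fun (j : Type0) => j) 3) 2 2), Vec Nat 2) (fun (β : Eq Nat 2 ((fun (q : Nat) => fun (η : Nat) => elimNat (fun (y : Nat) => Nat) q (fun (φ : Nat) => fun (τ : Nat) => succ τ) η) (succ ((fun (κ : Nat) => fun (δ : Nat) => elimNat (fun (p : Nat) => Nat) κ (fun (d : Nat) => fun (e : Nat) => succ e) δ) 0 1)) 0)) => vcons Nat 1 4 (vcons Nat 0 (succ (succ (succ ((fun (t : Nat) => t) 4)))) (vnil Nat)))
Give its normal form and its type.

normal form:
  refl (forall (f : Eq Nat 2 2), Vec Nat 2) (fun (ε : Eq Nat 2 2) => vcons Nat 1 4 (vcons Nat 0 7 (vnil Nat)))
inferred type:
  Eq (forall (f : Eq Nat 2 2), Vec Nat 2) (fun (ε : Eq Nat 2 2) => vcons Nat 1 4 (vcons Nat 0 7 (vnil Nat))) (fun (x : Eq Nat 2 2) => vcons Nat 1 4 (vcons Nat 0 7 (vnil Nat)))
observation: 20 normal-order steps normalize the term, beginning with an elimNat iota-redex.


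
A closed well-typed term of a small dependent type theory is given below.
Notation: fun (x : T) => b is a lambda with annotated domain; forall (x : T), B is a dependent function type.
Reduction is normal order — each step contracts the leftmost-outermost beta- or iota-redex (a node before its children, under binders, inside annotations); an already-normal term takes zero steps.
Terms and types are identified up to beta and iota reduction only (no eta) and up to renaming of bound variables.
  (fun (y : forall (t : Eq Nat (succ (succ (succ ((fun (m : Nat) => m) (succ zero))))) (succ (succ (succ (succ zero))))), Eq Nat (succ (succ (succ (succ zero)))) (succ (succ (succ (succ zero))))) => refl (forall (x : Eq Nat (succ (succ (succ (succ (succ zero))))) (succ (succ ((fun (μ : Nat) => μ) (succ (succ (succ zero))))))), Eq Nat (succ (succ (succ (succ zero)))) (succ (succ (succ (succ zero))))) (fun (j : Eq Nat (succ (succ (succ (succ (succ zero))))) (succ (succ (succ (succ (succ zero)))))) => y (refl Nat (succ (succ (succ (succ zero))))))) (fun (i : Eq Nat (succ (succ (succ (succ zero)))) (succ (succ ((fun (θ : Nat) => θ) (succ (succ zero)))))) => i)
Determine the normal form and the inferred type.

reduced normal form:
  refl (forall (y : Eq Nat (succ (succ (succ (succ (succ zero))))) (succ (succ (succ (succ (succ zero)))))), Eq Nat (succ (succ (succ (succ zero)))) (succ (succ (succ (succ zero))))) (fun (t : Eq Nat (succ (succ (succ (succ (succ zero))))) (succ (succ (succ (succ (succ zero)))))) => refl Nat (succ (succ (succ (succ zero)))))
the term's type:
  Eq (forall (y : Eq Nat (succ (succ (succ (succ (succ zero))))) (succ (succ (succ (succ (succ zero)))))), Eq Nat (succ (succ (succ (succ zero)))) (succ (succ (succ (succ zero))))) (fun (t : Eq Nat (succ (succ (succ (succ (succ zero))))) (succ (succ (succ (succ (succ zero)))))) => refl Nat (succ (succ (succ (succ zero))))) (fun (m : Eq Nat (succ (succ (succ (succ (succ zero))))) (succ (succ (succ (succ (succ zero)))))) => refl Nat (succ (succ (succ (succ zero)))))
observation: the first redex contracted is a beta-redex; the normal form is reached in 3 normal-order steps.


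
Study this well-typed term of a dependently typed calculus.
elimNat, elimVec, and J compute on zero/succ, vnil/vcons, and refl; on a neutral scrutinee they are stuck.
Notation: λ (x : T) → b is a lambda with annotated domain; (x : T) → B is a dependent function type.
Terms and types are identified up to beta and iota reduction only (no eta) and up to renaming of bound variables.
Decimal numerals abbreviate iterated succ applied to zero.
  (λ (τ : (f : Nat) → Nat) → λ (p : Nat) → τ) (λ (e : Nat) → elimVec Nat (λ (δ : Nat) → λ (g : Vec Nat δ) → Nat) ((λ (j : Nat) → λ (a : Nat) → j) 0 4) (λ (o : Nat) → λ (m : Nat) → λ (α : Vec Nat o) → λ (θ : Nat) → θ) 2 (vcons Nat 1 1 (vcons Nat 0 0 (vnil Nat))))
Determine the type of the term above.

the term's type:
  (τ : Nat) → (f : Nat) → Nat


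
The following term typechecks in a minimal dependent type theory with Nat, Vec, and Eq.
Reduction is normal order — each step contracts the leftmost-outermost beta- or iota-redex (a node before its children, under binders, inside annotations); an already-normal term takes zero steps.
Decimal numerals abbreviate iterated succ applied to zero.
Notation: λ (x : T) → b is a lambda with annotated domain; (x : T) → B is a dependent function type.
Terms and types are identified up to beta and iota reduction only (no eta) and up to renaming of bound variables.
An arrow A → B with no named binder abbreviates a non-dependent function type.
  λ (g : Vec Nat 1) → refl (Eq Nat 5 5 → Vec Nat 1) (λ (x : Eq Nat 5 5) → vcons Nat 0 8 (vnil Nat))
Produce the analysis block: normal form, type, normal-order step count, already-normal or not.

normal form:
  λ (g : Vec Nat 1) → refl (Eq Nat 5 5 → Vec Nat 1) (λ (x : Eq Nat 5 5) → vcons Nat 0 8 (vnil Nat))
type:
  Vec Nat 1 → Eq (Eq Nat 5 5 → Vec Nat 1) (λ (g : Eq Nat 5 5) → vcons Nat 0 8 (vnil Nat)) (λ (x : Eq Nat 5 5) → vcons Nat 0 8 (vnil Nat))
steps to reach normal form (normal order): 0
already normal: yes


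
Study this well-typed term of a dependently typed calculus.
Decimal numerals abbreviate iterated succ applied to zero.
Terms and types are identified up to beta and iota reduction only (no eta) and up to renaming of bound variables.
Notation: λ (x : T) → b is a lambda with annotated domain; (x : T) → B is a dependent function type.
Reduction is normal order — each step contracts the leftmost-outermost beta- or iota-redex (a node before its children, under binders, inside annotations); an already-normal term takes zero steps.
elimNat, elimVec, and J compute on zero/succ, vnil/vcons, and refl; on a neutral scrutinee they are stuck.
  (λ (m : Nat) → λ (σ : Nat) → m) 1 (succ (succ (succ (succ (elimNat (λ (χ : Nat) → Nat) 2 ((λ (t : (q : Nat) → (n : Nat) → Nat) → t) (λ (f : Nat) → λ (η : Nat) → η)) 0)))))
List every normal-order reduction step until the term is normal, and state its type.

normal-order reduction sequence:
  (λ (m : Nat) → λ (σ : Nat) → m) 1 (succ (succ (succ (succ (elimNat (λ (χ : Nat) → Nat) 2 ((λ (t : (q : Nat) → (n : Nat) → Nat) → t) (λ (f : Nat) → λ (η : Nat) → η)) 0)))))
  ~> (λ (m : Nat) → 1) (succ (succ (succ (succ (elimNat (λ (σ : Nat) → Nat) 2 ((λ (χ : (t : Nat) → (q : Nat) → Nat) → χ) (λ (n : Nat) → λ (f : Nat) → f)) 0)))))
  ~> 1
inferred type:
  Nat


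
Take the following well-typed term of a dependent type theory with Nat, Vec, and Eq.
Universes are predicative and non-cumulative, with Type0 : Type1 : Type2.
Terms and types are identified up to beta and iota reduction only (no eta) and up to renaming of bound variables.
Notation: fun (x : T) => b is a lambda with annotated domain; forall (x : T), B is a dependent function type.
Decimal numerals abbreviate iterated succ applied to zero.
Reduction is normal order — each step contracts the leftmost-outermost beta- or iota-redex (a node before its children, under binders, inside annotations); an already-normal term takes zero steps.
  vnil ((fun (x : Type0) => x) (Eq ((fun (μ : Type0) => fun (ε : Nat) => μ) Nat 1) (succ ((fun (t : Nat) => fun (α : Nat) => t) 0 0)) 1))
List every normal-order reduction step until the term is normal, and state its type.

normal-order reduction:
  vnil ((fun (x : Type0) => x) (Eq ((fun (μ : Type0) => fun (ε : Nat) => μ) Nat 1) (succ ((fun (t : Nat) => fun (α : Nat) => t) 0 0)) 1))
  ~> vnil (Eq ((fun (x : Type0) => fun (μ : Nat) => x) Nat 1) (succ ((fun (ε : Nat) => fun (t : Nat) => ε) 0 0)) 1)
  ~> vnil (Eq ((fun (x : Nat) => Nat) 1) (succ ((fun (μ : Nat) => fun (ε : Nat) => μ) 0 0)) 1)
  ~> vnil (Eq Nat (succ ((fun (x : Nat) => fun (μ : Nat) => x) 0 0)) 1)
  ~> vnil (Eq Nat (succ ((fun (x : Nat) => 0) 0)) 1)
  ~> vnil (Eq Nat 1 1)
the term's type:
  Vec (Eq Nat 1 1) 0


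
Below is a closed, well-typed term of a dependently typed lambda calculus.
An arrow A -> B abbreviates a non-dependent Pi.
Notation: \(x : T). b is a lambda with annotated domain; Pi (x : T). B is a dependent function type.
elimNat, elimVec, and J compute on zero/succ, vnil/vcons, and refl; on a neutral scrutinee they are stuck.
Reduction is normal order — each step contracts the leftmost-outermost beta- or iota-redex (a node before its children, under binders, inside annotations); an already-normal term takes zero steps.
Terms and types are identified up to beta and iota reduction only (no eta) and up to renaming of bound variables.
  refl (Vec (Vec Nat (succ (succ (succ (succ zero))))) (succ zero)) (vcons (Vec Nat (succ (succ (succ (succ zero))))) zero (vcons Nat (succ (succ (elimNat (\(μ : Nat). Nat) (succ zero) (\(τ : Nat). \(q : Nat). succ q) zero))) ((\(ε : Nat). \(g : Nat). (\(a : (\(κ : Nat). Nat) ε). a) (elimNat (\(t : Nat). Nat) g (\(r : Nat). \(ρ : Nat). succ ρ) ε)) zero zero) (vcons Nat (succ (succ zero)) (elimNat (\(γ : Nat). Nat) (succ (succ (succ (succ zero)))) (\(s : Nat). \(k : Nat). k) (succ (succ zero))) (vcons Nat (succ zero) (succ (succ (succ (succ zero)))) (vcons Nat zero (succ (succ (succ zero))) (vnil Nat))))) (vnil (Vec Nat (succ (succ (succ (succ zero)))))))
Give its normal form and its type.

normal form:
  refl (Vec (Vec Nat (succ (succ (succ (succ zero))))) (succ zero)) (vcons (Vec Nat (succ (succ (succ (succ zero))))) zero (vcons Nat (succ (succ (succ zero))) zero (vcons Nat (succ (succ zero)) (succ (succ (succ (succ zero)))) (vcons Nat (succ zero) (succ (succ (succ (succ zero)))) (vcons Nat zero (succ (succ (succ zero))) (vnil Nat))))) (vnil (Vec Nat (succ (succ (succ (succ zero)))))))
inferred type:
  Eq (Vec (Vec Nat (succ (succ (succ (succ zero))))) (succ zero)) (vcons (Vec Nat (succ (succ (succ (succ zero))))) zero (vcons Nat (succ (succ (succ zero))) zero (vcons Nat (succ (succ zero)) (succ (succ (succ (succ zero)))) (vcons Nat (succ zero) (succ (succ (succ (succ zero)))) (vcons Nat zero (succ (succ (succ zero))) (vnil Nat))))) (vnil (Vec Nat (succ (succ (succ (succ zero))))))) (vcons (Vec Nat (succ (succ (succ (succ zero))))) zero (vcons Nat (succ (succ (succ zero))) zero (vcons Nat (succ (succ zero)) (succ (succ (succ (succ zero)))) (vcons Nat (succ zero) (succ (succ (succ (succ zero)))) (vcons Nat zero (succ (succ (succ zero))) (vnil Nat))))) (vnil (Vec Nat (succ (succ (succ (succ zero)))))))


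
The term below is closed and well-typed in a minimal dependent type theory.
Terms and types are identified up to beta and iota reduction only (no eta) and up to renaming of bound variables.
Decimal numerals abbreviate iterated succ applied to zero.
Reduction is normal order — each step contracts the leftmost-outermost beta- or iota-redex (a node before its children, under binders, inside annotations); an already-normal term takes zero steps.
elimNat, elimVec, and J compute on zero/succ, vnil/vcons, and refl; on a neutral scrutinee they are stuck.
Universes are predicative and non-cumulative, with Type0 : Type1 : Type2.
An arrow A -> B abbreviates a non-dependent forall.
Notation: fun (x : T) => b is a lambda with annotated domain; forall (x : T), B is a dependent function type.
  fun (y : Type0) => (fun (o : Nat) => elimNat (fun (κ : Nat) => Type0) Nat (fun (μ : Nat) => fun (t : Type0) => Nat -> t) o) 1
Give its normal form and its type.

resulting normal form:
  fun (y : Type0) => Nat -> Nat
inferred type:
  Type0 -> Type0


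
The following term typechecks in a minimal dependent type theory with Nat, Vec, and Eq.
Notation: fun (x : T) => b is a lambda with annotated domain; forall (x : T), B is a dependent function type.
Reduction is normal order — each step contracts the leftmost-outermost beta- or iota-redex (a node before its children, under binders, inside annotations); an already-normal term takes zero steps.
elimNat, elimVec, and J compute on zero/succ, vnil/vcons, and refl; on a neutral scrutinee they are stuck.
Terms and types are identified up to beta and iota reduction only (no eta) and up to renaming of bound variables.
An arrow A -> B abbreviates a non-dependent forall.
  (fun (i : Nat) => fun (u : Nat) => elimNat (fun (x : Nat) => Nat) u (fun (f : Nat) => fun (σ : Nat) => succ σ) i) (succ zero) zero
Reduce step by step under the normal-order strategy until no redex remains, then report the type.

reduction (normal order):
  (fun (i : Nat) => fun (u : Nat) => elimNat (fun (x : Nat) => Nat) u (fun (f : Nat) => fun (σ : Nat) => succ σ) i) (succ zero) zero
  ~> (fun (i : Nat) => elimNat (fun (u : Nat) => Nat) i (fun (x : Nat) => fun (f : Nat) => succ f) (succ zero)) zero
  ~> elimNat (fun (i : Nat) => Nat) zero (fun (u : Nat) => fun (x : Nat) => succ x) (succ zero)
  ~> (fun (i : Nat) => fun (u : Nat) => succ u) zero (elimNat (fun (x : Nat) => Nat) zero (fun (f : Nat) => fun (σ : Nat) => succ σ) zero)
  ~> (fun (i : Nat) => succ i) (elimNat (fun (u : Nat) => Nat) zero (fun (x : Nat) => fun (f : Nat) => succ f) zero)
  ~> succ (elimNat (fun (i : Nat) => Nat) zero (fun (u : Nat) => fun (x : Nat) => succ x) zero)
  ~> succ zero
inferred type:
  Nat


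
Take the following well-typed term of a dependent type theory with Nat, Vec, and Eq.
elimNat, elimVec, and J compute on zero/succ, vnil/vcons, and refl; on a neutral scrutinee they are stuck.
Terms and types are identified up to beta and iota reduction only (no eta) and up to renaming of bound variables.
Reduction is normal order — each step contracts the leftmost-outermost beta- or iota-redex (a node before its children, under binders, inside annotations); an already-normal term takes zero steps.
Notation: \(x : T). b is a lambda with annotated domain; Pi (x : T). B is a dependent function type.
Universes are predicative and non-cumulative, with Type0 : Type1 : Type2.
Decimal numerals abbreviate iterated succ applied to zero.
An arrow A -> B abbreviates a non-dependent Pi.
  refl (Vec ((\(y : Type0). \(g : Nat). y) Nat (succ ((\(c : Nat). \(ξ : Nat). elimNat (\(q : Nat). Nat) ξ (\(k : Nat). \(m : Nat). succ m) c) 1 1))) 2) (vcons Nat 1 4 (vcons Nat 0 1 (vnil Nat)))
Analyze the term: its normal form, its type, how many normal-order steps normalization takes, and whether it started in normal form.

reduced normal form:
  refl (Vec Nat 2) (vcons Nat 1 4 (vcons Nat 0 1 (vnil Nat)))
type:
  Eq (Vec Nat 2) (vcons Nat 1 4 (vcons Nat 0 1 (vnil Nat))) (vcons Nat 1 4 (vcons Nat 0 1 (vnil Nat)))
reduction steps (normal order): 2
already normal: no
first contracted redex: a beta-redex
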